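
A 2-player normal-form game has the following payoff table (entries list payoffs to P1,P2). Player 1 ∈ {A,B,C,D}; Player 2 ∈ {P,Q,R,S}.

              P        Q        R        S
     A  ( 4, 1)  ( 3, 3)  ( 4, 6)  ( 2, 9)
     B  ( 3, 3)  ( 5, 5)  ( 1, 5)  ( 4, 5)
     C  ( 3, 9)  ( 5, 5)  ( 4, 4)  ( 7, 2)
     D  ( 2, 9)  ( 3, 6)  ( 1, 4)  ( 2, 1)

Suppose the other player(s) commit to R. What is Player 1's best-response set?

argmax u_1 = {A,C}

u_1(A vs R) = 4
u_1(B vs R) = 1
u_1(C vs R) = 4
u_1(D vs R) = 1
max payoff 4 at {A,C}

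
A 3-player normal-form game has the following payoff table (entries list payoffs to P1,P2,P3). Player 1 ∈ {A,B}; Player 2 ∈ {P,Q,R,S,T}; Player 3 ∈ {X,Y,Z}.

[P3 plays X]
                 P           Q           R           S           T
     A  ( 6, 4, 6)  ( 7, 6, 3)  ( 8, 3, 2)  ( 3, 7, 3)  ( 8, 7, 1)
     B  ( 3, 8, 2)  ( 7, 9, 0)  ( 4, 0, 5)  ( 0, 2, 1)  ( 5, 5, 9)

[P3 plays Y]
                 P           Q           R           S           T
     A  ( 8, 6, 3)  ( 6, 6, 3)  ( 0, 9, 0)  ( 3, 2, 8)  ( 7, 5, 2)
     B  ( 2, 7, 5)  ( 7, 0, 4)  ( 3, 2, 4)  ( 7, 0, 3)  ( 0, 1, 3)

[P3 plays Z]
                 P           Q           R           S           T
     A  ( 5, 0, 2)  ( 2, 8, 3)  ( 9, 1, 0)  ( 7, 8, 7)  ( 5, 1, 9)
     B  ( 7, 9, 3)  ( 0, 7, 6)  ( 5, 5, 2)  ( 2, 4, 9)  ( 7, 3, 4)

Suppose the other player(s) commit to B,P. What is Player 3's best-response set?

argmax u_3 = {Y}

u_3(X vs B,P) = 2
u_3(Y vs B,P) = 5
u_3(Z vs B,P) = 3
max payoff 5 at {Y}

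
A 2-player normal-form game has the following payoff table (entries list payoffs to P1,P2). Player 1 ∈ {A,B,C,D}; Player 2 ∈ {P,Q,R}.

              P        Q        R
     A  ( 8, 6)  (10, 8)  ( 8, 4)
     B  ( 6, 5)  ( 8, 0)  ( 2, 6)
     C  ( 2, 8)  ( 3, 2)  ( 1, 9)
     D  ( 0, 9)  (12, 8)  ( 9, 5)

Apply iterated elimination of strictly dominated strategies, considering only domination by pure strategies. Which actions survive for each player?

P1 drop B (A beats it: P:8>6 Q:10>8 R:8>2)
P1 drop C (A beats it: P:8>2 Q:10>3 R:8>1)
P2 drop R (P beats it: A:6>4 D:9>5)
P1→{A,D} P2→{P,Q}

Survivors P1:{A,D} P2:{P,Q}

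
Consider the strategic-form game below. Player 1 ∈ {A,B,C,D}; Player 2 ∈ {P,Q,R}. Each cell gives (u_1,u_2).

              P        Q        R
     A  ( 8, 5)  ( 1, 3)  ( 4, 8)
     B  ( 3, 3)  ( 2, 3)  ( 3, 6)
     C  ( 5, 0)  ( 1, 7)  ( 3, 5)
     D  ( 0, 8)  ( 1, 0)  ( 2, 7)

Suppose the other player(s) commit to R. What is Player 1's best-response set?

P1 best: {A}

u_1(A vs R) = 4
u_1(B vs R) = 3
u_1(C vs R) = 3
u_1(D vs R) = 2
max payoff 4 at {A}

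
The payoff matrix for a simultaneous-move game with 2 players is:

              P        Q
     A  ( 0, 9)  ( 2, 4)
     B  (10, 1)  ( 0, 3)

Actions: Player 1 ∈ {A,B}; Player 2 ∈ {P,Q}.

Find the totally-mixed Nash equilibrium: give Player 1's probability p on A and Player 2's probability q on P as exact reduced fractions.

p=2/7, q=1/6

P1 indiff ⇒ q·0+(1-q)·2 = q·10+(1-q)·0 ⇒ q(-10) = (1-q)(-2) ⇒ q = 1/6
P2 indiff ⇒ p·9+(1-p)·1 = p·4+(1-p)·3 ⇒ p(5) = (1-p)(2) ⇒ p = 2/7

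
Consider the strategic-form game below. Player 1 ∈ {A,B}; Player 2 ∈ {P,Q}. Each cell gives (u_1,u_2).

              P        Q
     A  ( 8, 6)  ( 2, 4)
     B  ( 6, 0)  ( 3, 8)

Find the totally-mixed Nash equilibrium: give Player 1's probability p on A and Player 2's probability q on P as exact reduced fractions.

P1 mixes 4/5 on A; P2 mixes 1/3 on P

P1 indiff ⇒ q·8+(1-q)·2 = q·6+(1-q)·3 ⇒ q(2) = (1-q)(1) ⇒ q = 1/3
P2 indiff ⇒ p·6+(1-p)·0 = p·4+(1-p)·8 ⇒ p(2) = (1-p)(8) ⇒ p = 4/5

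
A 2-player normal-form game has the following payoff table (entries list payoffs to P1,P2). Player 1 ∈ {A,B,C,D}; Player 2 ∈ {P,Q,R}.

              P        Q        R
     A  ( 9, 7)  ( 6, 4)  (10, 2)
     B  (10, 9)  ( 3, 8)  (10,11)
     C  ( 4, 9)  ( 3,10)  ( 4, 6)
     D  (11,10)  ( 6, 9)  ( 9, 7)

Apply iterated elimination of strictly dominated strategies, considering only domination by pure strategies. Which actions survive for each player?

P1 drop C (A beats it: P:9>4 Q:6>3 R:10>4)
P2 drop Q (P beats it: A:7>4 B:9>8 D:10>9)
P1→{A,B,D} P2→{P,R}

Survivors P1:{A,B,D} P2:{P,R}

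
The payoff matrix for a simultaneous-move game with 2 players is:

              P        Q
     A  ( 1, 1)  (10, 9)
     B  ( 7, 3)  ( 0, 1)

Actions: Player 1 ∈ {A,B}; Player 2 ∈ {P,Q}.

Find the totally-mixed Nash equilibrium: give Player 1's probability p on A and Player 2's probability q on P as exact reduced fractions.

P1 indiff ⇒ q·1+(1-q)·10 = q·7+(1-q)·0 ⇒ q(-6) = (1-q)(-10) ⇒ q = 5/8
P2 indiff ⇒ p·1+(1-p)·3 = p·9+(1-p)·1 ⇒ p(-8) = (1-p)(-2) ⇒ p = 1/5

p=1/5, q=5/8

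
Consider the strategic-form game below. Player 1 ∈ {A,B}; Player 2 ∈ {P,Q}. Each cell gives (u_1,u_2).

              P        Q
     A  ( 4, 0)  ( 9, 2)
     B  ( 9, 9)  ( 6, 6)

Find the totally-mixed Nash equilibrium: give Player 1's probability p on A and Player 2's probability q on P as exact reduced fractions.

P1 indiff ⇒ q·4+(1-q)·9 = q·9+(1-q)·6 ⇒ q(-5) = (1-q)(-3) ⇒ q = 3/8
P2 indiff ⇒ p·0+(1-p)·9 = p·2+(1-p)·6 ⇒ p(-2) = (1-p)(-3) ⇒ p = 3/5

p=3/5, q=3/8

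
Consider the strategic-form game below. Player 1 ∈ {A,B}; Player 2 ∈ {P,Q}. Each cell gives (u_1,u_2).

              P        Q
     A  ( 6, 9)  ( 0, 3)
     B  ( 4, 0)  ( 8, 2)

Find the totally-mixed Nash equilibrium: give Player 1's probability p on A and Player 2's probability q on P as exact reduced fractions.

P1 indiff ⇒ q·6+(1-q)·0 = q·4+(1-q)·8 ⇒ q(2) = (1-q)(8) ⇒ q = 4/5
P2 indiff ⇒ p·9+(1-p)·0 = p·3+(1-p)·2 ⇒ p(6) = (1-p)(2) ⇒ p = 1/4

p=1/4, q=4/5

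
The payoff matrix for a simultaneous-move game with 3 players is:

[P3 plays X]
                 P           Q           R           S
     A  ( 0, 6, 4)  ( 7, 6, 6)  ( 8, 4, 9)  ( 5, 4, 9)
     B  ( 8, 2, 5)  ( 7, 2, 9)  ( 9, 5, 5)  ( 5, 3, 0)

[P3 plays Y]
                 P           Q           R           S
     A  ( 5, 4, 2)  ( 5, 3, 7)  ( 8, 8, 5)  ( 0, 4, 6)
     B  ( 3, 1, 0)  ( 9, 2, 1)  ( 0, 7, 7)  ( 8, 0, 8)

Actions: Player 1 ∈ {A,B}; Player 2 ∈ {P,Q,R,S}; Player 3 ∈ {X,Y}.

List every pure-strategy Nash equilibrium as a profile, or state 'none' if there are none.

Equilibria: none

(A,P,X): not NE [P1→B gives 8>0]
(A,P,Y): not NE [P2→R gives 8>4; P3→X gives 4>2]
(A,Q,X): not NE [P3→Y gives 7>6]
(A,Q,Y): not NE [P1→B gives 9>5; P2→R gives 8>3]
(A,R,X): not NE [P1→B gives 9>8; P2→Q gives 6>4]
(A,R,Y): not NE [P3→X gives 9>5]
(A,S,X): not NE [P2→Q gives 6>4]
(A,S,Y): not NE [P1→B gives 8>0; P2→R gives 8>4; P3→X gives 9>6]
(B,P,X): not NE [P2→R gives 5>2]
(B,P,Y): not NE [P1→A gives 5>3; P2→R gives 7>1; P3→X gives 5>0]
(B,Q,X): not NE [P2→R gives 5>2]
(B,Q,Y): not NE [P2→R gives 7>2; P3→X gives 9>1]
(B,R,X): not NE [P3→Y gives 7>5]
(B,R,Y): not NE [P1→A gives 8>0]
(B,S,X): not NE [P2→R gives 5>3; P3→Y gives 8>0]
(B,S,Y): not NE [P2→R gives 7>0]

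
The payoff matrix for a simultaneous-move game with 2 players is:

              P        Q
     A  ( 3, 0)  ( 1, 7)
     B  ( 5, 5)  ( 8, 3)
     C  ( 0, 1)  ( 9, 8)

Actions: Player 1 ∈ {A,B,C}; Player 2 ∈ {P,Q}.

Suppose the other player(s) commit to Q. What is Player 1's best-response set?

P1 best: {C}

u_1(A vs Q) = 1
u_1(B vs Q) = 8
u_1(C vs Q) = 9
max payoff 9 at {C}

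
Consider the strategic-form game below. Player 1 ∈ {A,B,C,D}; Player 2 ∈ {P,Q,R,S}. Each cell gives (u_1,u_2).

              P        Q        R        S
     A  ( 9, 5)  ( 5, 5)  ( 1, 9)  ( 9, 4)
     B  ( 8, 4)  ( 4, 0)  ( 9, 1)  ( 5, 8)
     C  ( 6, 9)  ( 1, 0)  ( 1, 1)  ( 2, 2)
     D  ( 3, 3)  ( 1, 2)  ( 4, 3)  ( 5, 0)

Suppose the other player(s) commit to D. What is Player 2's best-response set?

BR_2 = {P,R}

u_2(P vs D) = 3
u_2(Q vs D) = 2
u_2(R vs D) = 3
u_2(S vs D) = 0
max payoff 3 at {P,R}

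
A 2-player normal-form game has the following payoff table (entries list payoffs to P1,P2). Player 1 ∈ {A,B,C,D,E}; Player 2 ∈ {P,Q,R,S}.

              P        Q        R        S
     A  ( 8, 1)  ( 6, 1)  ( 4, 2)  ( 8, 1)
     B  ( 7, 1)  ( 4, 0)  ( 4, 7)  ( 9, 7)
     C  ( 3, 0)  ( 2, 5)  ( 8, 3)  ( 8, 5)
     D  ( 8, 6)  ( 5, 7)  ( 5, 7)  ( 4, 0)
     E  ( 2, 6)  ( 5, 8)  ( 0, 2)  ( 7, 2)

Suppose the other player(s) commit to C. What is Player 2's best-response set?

BR_2 = {Q,S}

u_2(P vs C) = 0
u_2(Q vs C) = 5
u_2(R vs C) = 3
u_2(S vs C) = 5
max payoff 5 at {Q,S}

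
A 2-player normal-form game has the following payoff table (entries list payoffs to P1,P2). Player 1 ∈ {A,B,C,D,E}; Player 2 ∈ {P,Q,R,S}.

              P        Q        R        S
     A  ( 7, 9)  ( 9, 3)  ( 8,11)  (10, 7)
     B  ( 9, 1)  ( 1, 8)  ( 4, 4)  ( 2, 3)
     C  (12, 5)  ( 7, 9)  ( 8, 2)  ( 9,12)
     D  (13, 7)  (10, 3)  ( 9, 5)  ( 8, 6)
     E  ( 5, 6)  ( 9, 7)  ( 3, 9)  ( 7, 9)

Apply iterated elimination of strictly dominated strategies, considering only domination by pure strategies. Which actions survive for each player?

IESDS → P1:{A,C,D} P2:{P,R,S}

P1 drop B (C beats it: P:12>9 Q:7>1 R:8>4 S:9>2)
P1 drop E (D beats it: P:13>5 Q:10>9 R:9>3 S:8>7)
P2 drop Q (S beats it: A:7>3 C:12>9 D:6>3)
P1→{A,C,D} P2→{P,R,S}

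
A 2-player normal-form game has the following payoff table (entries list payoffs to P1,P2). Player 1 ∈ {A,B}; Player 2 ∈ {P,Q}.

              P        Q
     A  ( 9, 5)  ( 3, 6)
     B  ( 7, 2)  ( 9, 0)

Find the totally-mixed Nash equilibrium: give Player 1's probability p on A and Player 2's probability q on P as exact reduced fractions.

(p,q) = (2/3, 3/4)

P1 indiff ⇒ q·9+(1-q)·3 = q·7+(1-q)·9 ⇒ q(2) = (1-q)(6) ⇒ q = 3/4
P2 indiff ⇒ p·5+(1-p)·2 = p·6+(1-p)·0 ⇒ p(-1) = (1-p)(-2) ⇒ p = 2/3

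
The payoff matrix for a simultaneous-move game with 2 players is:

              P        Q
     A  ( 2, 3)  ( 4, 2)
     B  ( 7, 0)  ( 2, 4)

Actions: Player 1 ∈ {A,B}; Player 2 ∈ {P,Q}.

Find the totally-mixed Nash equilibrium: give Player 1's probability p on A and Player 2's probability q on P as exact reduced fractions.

(p,q) = (4/5, 2/7)

P1 indiff ⇒ q·2+(1-q)·4 = q·7+(1-q)·2 ⇒ q(-5) = (1-q)(-2) ⇒ q = 2/7
P2 indiff ⇒ p·3+(1-p)·0 = p·2+(1-p)·4 ⇒ p(1) = (1-p)(4) ⇒ p = 4/5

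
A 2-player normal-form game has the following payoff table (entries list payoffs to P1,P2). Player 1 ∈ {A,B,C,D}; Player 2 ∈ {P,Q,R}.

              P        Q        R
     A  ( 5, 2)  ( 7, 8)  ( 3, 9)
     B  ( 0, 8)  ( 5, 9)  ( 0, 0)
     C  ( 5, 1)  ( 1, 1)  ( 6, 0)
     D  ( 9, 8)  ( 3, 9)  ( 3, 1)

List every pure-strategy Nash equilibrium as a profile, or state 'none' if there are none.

No pure NE.

(A,P): not NE [P1→D gives 9>5; P2→R gives 9>2]
(A,Q): not NE [P2→R gives 9>8]
(A,R): not NE [P1→C gives 6>3]
(B,P): not NE [P1→D gives 9>0; P2→Q gives 9>8]
(B,Q): not NE [P1→A gives 7>5]
(B,R): not NE [P1→C gives 6>0; P2→Q gives 9>0]
(C,P): not NE [P1→D gives 9>5]
(C,Q): not NE [P1→A gives 7>1]
(C,R): not NE [P2→Q gives 1>0]
(D,P): not NE [P2→Q gives 9>8]
(D,Q): not NE [P1→A gives 7>3]
(D,R): not NE [P1→C gives 6>3; P2→Q gives 9>1]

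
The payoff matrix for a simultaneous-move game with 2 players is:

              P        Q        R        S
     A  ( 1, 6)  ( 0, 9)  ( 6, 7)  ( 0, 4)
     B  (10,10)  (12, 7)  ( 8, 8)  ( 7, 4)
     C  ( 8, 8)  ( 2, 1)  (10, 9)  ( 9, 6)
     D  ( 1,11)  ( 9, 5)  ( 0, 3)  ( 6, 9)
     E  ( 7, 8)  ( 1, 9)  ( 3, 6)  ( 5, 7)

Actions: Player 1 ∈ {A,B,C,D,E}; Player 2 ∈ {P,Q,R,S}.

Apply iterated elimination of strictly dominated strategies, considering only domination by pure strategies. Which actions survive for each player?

IESDS → P1:{B,C} P2:{P,R}

P1 drop A (B beats it: P:10>1 Q:12>0 R:8>6 S:7>0)
P1 drop D (B beats it: P:10>1 Q:12>9 R:8>0 S:7>6)
P1 drop E (B beats it: P:10>7 Q:12>1 R:8>3 S:7>5)
P2 drop Q (P beats it: B:10>7 C:8>1)
P2 drop S (P beats it: B:10>4 C:8>6)
P1→{B,C} P2→{P,R}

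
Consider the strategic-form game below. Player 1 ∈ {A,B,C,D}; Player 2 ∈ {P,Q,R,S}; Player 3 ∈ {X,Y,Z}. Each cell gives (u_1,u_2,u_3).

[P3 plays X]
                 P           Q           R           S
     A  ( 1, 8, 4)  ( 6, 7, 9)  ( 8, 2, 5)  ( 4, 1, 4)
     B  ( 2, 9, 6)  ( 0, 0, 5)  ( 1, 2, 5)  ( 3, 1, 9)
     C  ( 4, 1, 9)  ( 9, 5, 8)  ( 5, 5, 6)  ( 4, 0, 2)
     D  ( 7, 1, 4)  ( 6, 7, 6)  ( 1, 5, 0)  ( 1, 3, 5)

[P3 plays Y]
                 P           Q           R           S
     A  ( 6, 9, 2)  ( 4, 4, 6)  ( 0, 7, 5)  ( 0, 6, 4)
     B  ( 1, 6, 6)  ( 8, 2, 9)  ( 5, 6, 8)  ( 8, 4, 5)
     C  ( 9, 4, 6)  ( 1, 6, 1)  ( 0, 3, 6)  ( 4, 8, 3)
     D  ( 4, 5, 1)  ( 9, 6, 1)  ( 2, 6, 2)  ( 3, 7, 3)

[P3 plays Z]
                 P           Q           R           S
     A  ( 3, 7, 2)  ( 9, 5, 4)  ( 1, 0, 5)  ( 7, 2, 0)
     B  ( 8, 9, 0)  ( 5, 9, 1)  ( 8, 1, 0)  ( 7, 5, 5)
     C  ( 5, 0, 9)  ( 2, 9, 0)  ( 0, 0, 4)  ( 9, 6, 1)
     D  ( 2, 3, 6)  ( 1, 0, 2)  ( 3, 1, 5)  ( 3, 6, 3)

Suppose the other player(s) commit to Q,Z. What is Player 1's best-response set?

P1 best: {A}

u_1(A vs Q,Z) = 9
u_1(B vs Q,Z) = 5
u_1(C vs Q,Z) = 2
u_1(D vs Q,Z) = 1
max payoff 9 at {A}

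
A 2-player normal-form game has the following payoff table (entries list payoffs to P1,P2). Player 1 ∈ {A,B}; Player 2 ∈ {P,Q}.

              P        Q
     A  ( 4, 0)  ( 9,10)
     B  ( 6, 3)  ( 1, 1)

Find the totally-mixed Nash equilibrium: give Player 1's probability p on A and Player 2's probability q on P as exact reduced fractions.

P1 indiff ⇒ q·4+(1-q)·9 = q·6+(1-q)·1 ⇒ q(-2) = (1-q)(-8) ⇒ q = 4/5
P2 indiff ⇒ p·0+(1-p)·3 = p·10+(1-p)·1 ⇒ p(-10) = (1-p)(-2) ⇒ p = 1/6

P1 mixes 1/6 on A; P2 mixes 4/5 on P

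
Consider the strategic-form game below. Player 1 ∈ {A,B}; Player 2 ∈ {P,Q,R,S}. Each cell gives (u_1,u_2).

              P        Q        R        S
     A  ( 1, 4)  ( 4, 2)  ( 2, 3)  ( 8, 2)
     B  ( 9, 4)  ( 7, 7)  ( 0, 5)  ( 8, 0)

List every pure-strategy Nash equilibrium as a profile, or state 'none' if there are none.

(A,P): not NE [P1→B gives 9>1]
(A,Q): not NE [P1→B gives 7>4; P2→P gives 4>2]
(A,R): not NE [P2→P gives 4>3]
(A,S): not NE [P2→P gives 4>2]
(B,P): not NE [P2→Q gives 7>4]
(B,Q): NE
(B,R): not NE [P1→A gives 2>0; P2→Q gives 7>5]
(B,S): not NE [P2→Q gives 7>0]

NE set: (B,Q)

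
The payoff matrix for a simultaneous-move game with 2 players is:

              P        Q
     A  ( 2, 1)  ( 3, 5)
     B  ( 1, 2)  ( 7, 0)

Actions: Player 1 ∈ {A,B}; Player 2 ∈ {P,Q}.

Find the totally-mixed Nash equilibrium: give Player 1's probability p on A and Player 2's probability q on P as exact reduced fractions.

P1 mixes 1/3 on A; P2 mixes 4/5 on P

P1 indiff ⇒ q·2+(1-q)·3 = q·1+(1-q)·7 ⇒ q(1) = (1-q)(4) ⇒ q = 4/5
P2 indiff ⇒ p·1+(1-p)·2 = p·5+(1-p)·0 ⇒ p(-4) = (1-p)(-2) ⇒ p = 1/3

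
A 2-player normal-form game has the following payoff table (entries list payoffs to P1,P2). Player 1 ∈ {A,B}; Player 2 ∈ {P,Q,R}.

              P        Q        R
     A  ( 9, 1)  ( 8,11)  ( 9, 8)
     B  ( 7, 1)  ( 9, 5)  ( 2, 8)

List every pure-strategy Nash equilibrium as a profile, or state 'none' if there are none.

(A,P): not NE [P2→Q gives 11>1]
(A,Q): not NE [P1→B gives 9>8]
(A,R): not NE [P2→Q gives 11>8]
(B,P): not NE [P1→A gives 9>7; P2→R gives 8>1]
(B,Q): not NE [P2→R gives 8>5]
(B,R): not NE [P1→A gives 9>2]

Equilibria: none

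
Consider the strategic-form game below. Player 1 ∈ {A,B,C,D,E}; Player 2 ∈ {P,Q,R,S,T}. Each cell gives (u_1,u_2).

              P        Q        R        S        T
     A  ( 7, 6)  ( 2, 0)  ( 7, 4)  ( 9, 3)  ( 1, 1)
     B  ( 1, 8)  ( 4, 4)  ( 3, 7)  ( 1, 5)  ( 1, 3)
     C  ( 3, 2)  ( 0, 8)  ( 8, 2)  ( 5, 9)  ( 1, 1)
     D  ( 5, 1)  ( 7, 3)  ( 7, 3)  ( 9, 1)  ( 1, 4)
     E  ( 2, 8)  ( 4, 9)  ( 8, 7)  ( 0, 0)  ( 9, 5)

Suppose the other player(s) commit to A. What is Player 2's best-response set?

u_2(P vs A) = 6
u_2(Q vs A) = 0
u_2(R vs A) = 4
u_2(S vs A) = 3
u_2(T vs A) = 1
max payoff 6 at {P}

argmax u_2 = {P}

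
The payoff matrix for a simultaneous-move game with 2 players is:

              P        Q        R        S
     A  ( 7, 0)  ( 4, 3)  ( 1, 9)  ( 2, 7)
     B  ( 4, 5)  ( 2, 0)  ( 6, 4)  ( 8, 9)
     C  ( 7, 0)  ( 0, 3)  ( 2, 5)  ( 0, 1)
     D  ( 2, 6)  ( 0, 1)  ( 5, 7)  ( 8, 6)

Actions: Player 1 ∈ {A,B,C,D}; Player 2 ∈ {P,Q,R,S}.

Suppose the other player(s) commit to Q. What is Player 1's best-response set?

BR_1 = {A}

u_1(A vs Q) = 4
u_1(B vs Q) = 2
u_1(C vs Q) = 0
u_1(D vs Q) = 0
max payoff 4 at {A}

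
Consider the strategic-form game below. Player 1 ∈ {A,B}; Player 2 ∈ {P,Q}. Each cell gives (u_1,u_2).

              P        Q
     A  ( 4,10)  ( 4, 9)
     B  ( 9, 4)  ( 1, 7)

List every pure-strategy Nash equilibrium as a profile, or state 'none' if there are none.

No pure NE.

(A,P): not NE [P1→B gives 9>4]
(A,Q): not NE [P2→P gives 10>9]
(B,P): not NE [P2→Q gives 7>4]
(B,Q): not NE [P1→A gives 4>1]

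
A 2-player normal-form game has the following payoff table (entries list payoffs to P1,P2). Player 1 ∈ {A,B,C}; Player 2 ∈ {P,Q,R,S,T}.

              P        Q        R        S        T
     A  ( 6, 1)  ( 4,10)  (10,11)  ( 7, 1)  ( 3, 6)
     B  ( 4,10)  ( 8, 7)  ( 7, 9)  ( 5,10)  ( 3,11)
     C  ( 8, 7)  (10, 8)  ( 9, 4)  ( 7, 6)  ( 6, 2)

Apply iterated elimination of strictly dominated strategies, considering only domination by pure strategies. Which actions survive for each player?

P1 drop B (C beats it: P:8>4 Q:10>8 R:9>7 S:7>5 T:6>3)
P2 drop P (Q beats it: A:10>1 C:8>7)
P2 drop S (Q beats it: A:10>1 C:8>6)
P2 drop T (Q beats it: A:10>6 C:8>2)
P1→{A,C} P2→{Q,R}

Survivors P1:{A,C} P2:{Q,R}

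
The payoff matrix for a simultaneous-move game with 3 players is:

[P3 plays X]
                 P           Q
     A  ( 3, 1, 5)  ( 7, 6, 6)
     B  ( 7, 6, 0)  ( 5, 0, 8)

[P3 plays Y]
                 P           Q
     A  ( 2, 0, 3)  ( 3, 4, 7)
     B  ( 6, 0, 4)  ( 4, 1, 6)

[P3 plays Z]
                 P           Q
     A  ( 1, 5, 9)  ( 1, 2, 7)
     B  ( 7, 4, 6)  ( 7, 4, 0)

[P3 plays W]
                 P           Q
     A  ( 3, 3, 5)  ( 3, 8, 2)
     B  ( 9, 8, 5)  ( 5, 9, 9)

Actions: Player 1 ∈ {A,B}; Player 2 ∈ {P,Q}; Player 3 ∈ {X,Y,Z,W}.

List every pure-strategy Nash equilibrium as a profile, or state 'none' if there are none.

(A,P,X): not NE [P1→B gives 7>3; P2→Q gives 6>1; P3→Z gives 9>5]
(A,P,Y): not NE [P1→B gives 6>2; P2→Q gives 4>0; P3→Z gives 9>3]
(A,P,Z): not NE [P1→B gives 7>1]
(A,P,W): not NE [P1→B gives 9>3; P2→Q gives 8>3; P3→Z gives 9>5]
(A,Q,X): not NE [P3→Z gives 7>6]
(A,Q,Y): not NE [P1→B gives 4>3]
(A,Q,Z): not NE [P1→B gives 7>1; P2→P gives 5>2]
(A,Q,W): not NE [P1→B gives 5>3; P3→Z gives 7>2]
(B,P,X): not NE [P3→Z gives 6>0]
(B,P,Y): not NE [P2→Q gives 1>0; P3→Z gives 6>4]
(B,P,Z): NE
(B,P,W): not NE [P2→Q gives 9>8; P3→Z gives 6>5]
(B,Q,X): not NE [P1→A gives 7>5; P2→P gives 6>0; P3→W gives 9>8]
(B,Q,Y): not NE [P3→W gives 9>6]
(B,Q,Z): not NE [P3→W gives 9>0]
(B,Q,W): NE

NE set: (B,P,Z), (B,Q,W)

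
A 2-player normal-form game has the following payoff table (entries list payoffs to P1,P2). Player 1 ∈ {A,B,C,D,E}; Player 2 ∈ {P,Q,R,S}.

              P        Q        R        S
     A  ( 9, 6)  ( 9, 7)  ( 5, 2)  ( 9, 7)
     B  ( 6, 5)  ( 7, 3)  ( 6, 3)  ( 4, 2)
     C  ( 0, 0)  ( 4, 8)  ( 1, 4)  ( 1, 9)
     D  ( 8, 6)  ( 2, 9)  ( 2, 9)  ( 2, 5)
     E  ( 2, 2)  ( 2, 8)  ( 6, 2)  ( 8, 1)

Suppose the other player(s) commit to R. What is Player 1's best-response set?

u_1(A vs R) = 5
u_1(B vs R) = 6
u_1(C vs R) = 1
u_1(D vs R) = 2
u_1(E vs R) = 6
max payoff 6 at {B,E}

P1 best: {B,E}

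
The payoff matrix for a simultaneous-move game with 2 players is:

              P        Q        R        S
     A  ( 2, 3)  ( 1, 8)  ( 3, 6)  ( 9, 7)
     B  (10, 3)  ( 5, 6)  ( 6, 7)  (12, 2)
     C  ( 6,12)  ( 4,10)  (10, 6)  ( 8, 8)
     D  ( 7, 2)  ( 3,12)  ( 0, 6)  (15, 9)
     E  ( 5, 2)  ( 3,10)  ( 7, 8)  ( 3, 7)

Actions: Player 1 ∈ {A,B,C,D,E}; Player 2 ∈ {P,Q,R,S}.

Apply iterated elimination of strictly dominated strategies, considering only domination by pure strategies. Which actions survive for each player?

Remaining: P1:{B,C} P2:{P,Q,R}

P1 drop A (B beats it: P:10>2 Q:5>1 R:6>3 S:12>9)
P1 drop E (C beats it: P:6>5 Q:4>3 R:10>7 S:8>3)
P2 drop S (Q beats it: B:6>2 C:10>8 D:12>9)
P1 drop D (B beats it: P:10>7 Q:5>3 R:6>0)
P1→{B,C} P2→{P,Q,R}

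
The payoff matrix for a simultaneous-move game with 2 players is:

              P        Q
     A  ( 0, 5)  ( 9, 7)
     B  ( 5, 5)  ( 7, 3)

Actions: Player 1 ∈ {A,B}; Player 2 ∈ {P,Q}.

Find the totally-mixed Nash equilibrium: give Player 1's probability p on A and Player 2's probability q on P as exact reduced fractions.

p=1/2, q=2/7

P1 indiff ⇒ q·0+(1-q)·9 = q·5+(1-q)·7 ⇒ q(-5) = (1-q)(-2) ⇒ q = 2/7
P2 indiff ⇒ p·5+(1-p)·5 = p·7+(1-p)·3 ⇒ p(-2) = (1-p)(-2) ⇒ p = 1/2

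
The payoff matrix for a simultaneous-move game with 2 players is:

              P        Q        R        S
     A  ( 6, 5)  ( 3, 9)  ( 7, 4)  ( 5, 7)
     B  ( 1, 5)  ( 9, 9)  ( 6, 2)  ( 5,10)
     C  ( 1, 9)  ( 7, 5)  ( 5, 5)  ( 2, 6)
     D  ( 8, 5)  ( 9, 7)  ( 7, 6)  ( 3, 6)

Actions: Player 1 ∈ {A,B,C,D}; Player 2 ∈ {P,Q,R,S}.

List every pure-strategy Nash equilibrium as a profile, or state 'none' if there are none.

(A,P): not NE [P1→D gives 8>6; P2→Q gives 9>5]
(A,Q): not NE [P1→D gives 9>3]
(A,R): not NE [P2→Q gives 9>4]
(A,S): not NE [P2→Q gives 9>7]
(B,P): not NE [P1→D gives 8>1; P2→S gives 10>5]
(B,Q): not NE [P2→S gives 10>9]
(B,R): not NE [P1→D gives 7>6; P2→S gives 10>2]
(B,S): NE
(C,P): not NE [P1→D gives 8>1]
(C,Q): not NE [P1→D gives 9>7; P2→P gives 9>5]
(C,R): not NE [P1→D gives 7>5; P2→P gives 9>5]
(C,S): not NE [P1→B gives 5>2; P2→P gives 9>6]
(D,P): not NE [P2→Q gives 7>5]
(D,Q): NE
(D,R): not NE [P2→Q gives 7>6]
(D,S): not NE [P1→B gives 5>3; P2→Q gives 7>6]

PSNE = {(B,S), (D,Q)}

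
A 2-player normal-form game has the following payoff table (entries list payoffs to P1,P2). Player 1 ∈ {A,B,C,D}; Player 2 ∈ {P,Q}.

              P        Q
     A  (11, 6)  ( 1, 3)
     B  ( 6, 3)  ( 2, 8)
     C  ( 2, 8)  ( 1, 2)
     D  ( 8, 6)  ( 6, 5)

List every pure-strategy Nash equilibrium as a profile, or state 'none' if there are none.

(A,P): NE
(A,Q): not NE [P1→D gives 6>1; P2→P gives 6>3]
(B,P): not NE [P1→A gives 11>6; P2→Q gives 8>3]
(B,Q): not NE [P1→D gives 6>2]
(C,P): not NE [P1→A gives 11>2]
(C,Q): not NE [P1→D gives 6>1; P2→P gives 8>2]
(D,P): not NE [P1→A gives 11>8]
(D,Q): not NE [P2→P gives 6>5]

Nash profiles: (A,P)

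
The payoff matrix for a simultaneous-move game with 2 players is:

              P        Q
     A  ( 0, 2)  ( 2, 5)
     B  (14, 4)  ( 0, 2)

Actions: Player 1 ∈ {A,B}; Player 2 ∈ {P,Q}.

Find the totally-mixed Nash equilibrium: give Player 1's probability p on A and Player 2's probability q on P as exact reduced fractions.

P1 indiff ⇒ q·0+(1-q)·2 = q·14+(1-q)·0 ⇒ q(-14) = (1-q)(-2) ⇒ q = 1/8
P2 indiff ⇒ p·2+(1-p)·4 = p·5+(1-p)·2 ⇒ p(-3) = (1-p)(-2) ⇒ p = 2/5

p=2/5, q=1/8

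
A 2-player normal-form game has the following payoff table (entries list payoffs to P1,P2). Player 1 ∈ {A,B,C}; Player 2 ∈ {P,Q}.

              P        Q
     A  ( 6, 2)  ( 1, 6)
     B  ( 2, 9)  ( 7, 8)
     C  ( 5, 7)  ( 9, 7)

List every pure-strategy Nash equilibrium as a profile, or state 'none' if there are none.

(A,P): not NE [P2→Q gives 6>2]
(A,Q): not NE [P1→C gives 9>1]
(B,P): not NE [P1→A gives 6>2]
(B,Q): not NE [P1→C gives 9>7; P2→P gives 9>8]
(C,P): not NE [P1→A gives 6>5]
(C,Q): NE

PSNE = {(C,Q)}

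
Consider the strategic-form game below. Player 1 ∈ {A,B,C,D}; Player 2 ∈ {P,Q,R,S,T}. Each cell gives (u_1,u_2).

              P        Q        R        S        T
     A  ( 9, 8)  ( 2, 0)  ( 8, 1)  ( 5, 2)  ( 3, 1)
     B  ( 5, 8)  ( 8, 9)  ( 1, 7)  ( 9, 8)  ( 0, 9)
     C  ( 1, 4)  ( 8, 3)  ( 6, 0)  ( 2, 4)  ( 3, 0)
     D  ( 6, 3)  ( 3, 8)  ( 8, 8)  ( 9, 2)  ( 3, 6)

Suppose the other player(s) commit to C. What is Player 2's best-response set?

BR_2 = {P,S}

u_2(P vs C) = 4
u_2(Q vs C) = 3
u_2(R vs C) = 0
u_2(S vs C) = 4
u_2(T vs C) = 0
max payoff 4 at {P,S}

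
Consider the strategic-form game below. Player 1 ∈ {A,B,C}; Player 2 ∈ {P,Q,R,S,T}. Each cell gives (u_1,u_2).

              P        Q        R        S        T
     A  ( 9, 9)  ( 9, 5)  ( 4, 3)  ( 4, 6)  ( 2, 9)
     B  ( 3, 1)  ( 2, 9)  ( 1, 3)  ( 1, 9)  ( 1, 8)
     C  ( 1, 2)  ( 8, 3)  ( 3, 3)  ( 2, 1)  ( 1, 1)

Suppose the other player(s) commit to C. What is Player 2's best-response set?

u_2(P vs C) = 2
u_2(Q vs C) = 3
u_2(R vs C) = 3
u_2(S vs C) = 1
u_2(T vs C) = 1
max payoff 3 at {Q,R}

BR_2 = {Q,R}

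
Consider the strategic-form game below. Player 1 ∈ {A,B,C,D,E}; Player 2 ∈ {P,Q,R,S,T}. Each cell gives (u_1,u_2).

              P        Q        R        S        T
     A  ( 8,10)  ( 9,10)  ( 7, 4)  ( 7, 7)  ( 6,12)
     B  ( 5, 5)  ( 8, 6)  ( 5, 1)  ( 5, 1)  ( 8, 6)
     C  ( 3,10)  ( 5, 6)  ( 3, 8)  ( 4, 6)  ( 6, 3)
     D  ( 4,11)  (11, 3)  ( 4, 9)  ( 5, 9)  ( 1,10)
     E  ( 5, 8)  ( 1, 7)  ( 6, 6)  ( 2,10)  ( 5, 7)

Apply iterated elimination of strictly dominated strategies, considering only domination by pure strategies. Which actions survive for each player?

Remaining: P1:{A,B,D} P2:{P,Q,T}

P1 drop C (B beats it: P:5>3 Q:8>5 R:5>3 S:5>4 T:8>6)
P1 drop E (A beats it: P:8>5 Q:9>1 R:7>6 S:7>2 T:6>5)
P2 drop R (P beats it: A:10>4 B:5>1 D:11>9)
P2 drop S (P beats it: A:10>7 B:5>1 D:11>9)
P1→{A,B,D} P2→{P,Q,T}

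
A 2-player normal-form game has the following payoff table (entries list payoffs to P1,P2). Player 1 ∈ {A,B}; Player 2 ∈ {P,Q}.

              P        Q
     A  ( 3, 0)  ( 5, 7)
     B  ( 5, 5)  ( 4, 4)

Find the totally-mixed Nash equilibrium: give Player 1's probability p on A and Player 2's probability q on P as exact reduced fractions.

P1 indiff ⇒ q·3+(1-q)·5 = q·5+(1-q)·4 ⇒ q(-2) = (1-q)(-1) ⇒ q = 1/3
P2 indiff ⇒ p·0+(1-p)·5 = p·7+(1-p)·4 ⇒ p(-7) = (1-p)(-1) ⇒ p = 1/8

P1 mixes 1/8 on A; P2 mixes 1/3 on P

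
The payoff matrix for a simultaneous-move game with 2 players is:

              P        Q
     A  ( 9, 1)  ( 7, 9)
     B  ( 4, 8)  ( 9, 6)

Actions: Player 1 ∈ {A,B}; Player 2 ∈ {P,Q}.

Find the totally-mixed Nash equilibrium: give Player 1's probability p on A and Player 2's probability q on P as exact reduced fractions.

(p,q) = (1/5, 2/7)

P1 indiff ⇒ q·9+(1-q)·7 = q·4+(1-q)·9 ⇒ q(5) = (1-q)(2) ⇒ q = 2/7
P2 indiff ⇒ p·1+(1-p)·8 = p·9+(1-p)·6 ⇒ p(-8) = (1-p)(-2) ⇒ p = 1/5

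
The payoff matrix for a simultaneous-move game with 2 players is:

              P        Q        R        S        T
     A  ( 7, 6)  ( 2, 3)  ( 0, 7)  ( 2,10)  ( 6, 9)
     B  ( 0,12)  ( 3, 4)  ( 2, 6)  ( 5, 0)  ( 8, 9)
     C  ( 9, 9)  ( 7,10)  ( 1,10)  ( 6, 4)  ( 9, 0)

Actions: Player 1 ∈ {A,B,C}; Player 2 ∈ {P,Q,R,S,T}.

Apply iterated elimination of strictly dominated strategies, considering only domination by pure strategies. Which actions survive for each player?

P1 drop A (C beats it: P:9>7 Q:7>2 R:1>0 S:6>2 T:9>6)
P2 drop S (P beats it: B:12>0 C:9>4)
P2 drop T (P beats it: B:12>9 C:9>0)
P1→{B,C} P2→{P,Q,R}

Survivors P1:{B,C} P2:{P,Q,R}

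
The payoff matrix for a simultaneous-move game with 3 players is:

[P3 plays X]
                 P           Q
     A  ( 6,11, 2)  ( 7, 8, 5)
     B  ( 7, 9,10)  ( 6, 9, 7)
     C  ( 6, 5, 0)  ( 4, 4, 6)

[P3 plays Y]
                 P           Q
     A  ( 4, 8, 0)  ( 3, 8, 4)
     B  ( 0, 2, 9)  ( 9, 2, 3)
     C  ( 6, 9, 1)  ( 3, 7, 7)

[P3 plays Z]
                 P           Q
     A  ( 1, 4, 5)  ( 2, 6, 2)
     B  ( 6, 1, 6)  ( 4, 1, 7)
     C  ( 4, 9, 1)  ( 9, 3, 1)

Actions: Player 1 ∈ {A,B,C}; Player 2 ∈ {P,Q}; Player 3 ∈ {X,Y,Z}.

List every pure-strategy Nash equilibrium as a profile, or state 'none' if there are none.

(A,P,X): not NE [P1→B gives 7>6; P3→Z gives 5>2]
(A,P,Y): not NE [P1→C gives 6>4; P3→Z gives 5>0]
(A,P,Z): not NE [P1→B gives 6>1; P2→Q gives 6>4]
(A,Q,X): not NE [P2→P gives 11>8]
(A,Q,Y): not NE [P1→B gives 9>3; P3→X gives 5>4]
(A,Q,Z): not NE [P1→C gives 9>2; P3→X gives 5>2]
(B,P,X): NE
(B,P,Y): not NE [P1→C gives 6>0; P3→X gives 10>9]
(B,P,Z): not NE [P3→X gives 10>6]
(B,Q,X): not NE [P1→A gives 7>6]
(B,Q,Y): not NE [P3→Z gives 7>3]
(B,Q,Z): not NE [P1→C gives 9>4]
(C,P,X): not NE [P1→B gives 7>6; P3→Z gives 1>0]
(C,P,Y): NE
(C,P,Z): not NE [P1→B gives 6>4]
(C,Q,X): not NE [P1→A gives 7>4; P2→P gives 5>4; P3→Y gives 7>6]
(C,Q,Y): not NE [P1→B gives 9>3; P2→P gives 9>7]
(C,Q,Z): not NE [P2→P gives 9>3; P3→Y gives 7>1]

PSNE = {(B,P,X), (C,P,Y)}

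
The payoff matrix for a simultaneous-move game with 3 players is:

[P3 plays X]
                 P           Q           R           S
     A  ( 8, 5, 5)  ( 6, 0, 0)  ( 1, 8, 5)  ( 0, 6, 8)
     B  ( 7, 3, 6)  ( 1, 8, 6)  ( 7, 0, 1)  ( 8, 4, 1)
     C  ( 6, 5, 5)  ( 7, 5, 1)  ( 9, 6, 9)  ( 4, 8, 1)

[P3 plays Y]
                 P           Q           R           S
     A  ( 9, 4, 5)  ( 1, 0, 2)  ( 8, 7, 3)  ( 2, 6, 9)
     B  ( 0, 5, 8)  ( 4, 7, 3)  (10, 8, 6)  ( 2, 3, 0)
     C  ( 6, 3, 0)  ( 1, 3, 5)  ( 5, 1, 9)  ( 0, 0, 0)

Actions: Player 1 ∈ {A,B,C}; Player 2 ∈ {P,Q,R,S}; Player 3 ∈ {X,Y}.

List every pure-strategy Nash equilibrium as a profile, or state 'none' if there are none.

Nash profiles: (B,R,Y)

(A,P,X): not NE [P2→R gives 8>5]
(A,P,Y): not NE [P2→R gives 7>4]
(A,Q,X): not NE [P1→C gives 7>6; P2→R gives 8>0; P3→Y gives 2>0]
(A,Q,Y): not NE [P1→B gives 4>1; P2→R gives 7>0]
(A,R,X): not NE [P1→C gives 9>1]
(A,R,Y): not NE [P1→B gives 10>8; P3→X gives 5>3]
(A,S,X): not NE [P1→B gives 8>0; P2→R gives 8>6; P3→Y gives 9>8]
(A,S,Y): not NE [P2→R gives 7>6]
(B,P,X): not NE [P1→A gives 8>7; P2→Q gives 8>3; P3→Y gives 8>6]
(B,P,Y): not NE [P1→A gives 9>0; P2→R gives 8>5]
(B,Q,X): not NE [P1→C gives 7>1]
(B,Q,Y): not NE [P2→R gives 8>7; P3→X gives 6>3]
(B,R,X): not NE [P1→C gives 9>7; P2→Q gives 8>0; P3→Y gives 6>1]
(B,R,Y): NE
(B,S,X): not NE [P2→Q gives 8>4]
(B,S,Y): not NE [P2→R gives 8>3; P3→X gives 1>0]
(C,P,X): not NE [P1→A gives 8>6; P2→S gives 8>5]
(C,P,Y): not NE [P1→A gives 9>6; P3→X gives 5>0]
(C,Q,X): not NE [P2→S gives 8>5; P3→Y gives 5>1]
(C,Q,Y): not NE [P1→B gives 4>1]
(C,R,X): not NE [P2→S gives 8>6]
(C,R,Y): not NE [P1→B gives 10>5; P2→Q gives 3>1]
(C,S,X): not NE [P1→B gives 8>4]
(C,S,Y): not NE [P1→B gives 2>0; P2→Q gives 3>0; P3→X gives 1>0]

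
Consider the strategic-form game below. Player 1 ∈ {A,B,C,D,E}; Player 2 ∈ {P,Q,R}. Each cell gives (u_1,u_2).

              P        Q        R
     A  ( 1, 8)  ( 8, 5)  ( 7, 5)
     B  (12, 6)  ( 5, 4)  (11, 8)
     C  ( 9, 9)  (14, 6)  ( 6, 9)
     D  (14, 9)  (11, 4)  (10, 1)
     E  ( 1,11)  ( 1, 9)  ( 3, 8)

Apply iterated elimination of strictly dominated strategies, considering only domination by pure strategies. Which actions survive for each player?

IESDS → P1:{B,D} P2:{P,R}

P1 drop A (D beats it: P:14>1 Q:11>8 R:10>7)
P1 drop E (B beats it: P:12>1 Q:5>1 R:11>3)
P2 drop Q (P beats it: B:6>4 C:9>6 D:9>4)
P1 drop C (B beats it: P:12>9 R:11>6)
P1→{B,D} P2→{P,R}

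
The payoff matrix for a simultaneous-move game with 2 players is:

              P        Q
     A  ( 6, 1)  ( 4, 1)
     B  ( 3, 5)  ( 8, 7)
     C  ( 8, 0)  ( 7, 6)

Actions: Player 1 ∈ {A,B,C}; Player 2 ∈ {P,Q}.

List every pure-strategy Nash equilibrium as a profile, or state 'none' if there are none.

(A,P): not NE [P1→C gives 8>6]
(A,Q): not NE [P1→B gives 8>4]
(B,P): not NE [P1→C gives 8>3; P2→Q gives 7>5]
(B,Q): NE
(C,P): not NE [P2→Q gives 6>0]
(C,Q): not NE [P1→B gives 8>7]

NE set: (B,Q)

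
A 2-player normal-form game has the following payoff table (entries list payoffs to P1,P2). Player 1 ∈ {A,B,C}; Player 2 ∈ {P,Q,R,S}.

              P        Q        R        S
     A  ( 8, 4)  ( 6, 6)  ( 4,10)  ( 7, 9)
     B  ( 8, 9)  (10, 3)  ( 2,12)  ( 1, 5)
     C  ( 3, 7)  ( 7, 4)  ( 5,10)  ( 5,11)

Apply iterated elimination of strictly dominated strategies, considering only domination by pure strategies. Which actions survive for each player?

Remaining: P1:{A,C} P2:{R,S}

P2 drop P (R beats it: A:10>4 B:12>9 C:10>7)
P2 drop Q (R beats it: A:10>6 B:12>3 C:10>4)
P1 drop B (A beats it: R:4>2 S:7>1)
P1→{A,C} P2→{R,S}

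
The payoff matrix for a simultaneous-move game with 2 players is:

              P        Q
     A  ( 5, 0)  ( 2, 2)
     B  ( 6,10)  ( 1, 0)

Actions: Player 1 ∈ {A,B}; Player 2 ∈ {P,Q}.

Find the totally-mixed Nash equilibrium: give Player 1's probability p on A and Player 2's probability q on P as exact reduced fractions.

p=5/6, q=1/2

P1 indiff ⇒ q·5+(1-q)·2 = q·6+(1-q)·1 ⇒ q(-1) = (1-q)(-1) ⇒ q = 1/2
P2 indiff ⇒ p·0+(1-p)·10 = p·2+(1-p)·0 ⇒ p(-2) = (1-p)(-10) ⇒ p = 5/6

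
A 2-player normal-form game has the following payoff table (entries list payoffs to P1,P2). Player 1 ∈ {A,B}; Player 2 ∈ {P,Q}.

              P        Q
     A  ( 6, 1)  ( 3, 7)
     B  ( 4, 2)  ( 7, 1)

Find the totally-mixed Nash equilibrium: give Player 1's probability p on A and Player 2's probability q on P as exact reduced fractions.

P1 indiff ⇒ q·6+(1-q)·3 = q·4+(1-q)·7 ⇒ q(2) = (1-q)(4) ⇒ q = 2/3
P2 indiff ⇒ p·1+(1-p)·2 = p·7+(1-p)·1 ⇒ p(-6) = (1-p)(-1) ⇒ p = 1/7

p=1/7, q=2/3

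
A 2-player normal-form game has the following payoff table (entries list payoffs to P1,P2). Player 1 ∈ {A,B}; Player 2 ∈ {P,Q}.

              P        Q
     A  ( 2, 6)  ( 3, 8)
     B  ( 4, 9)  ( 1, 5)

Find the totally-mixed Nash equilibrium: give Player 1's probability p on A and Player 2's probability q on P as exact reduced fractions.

P1 indiff ⇒ q·2+(1-q)·3 = q·4+(1-q)·1 ⇒ q(-2) = (1-q)(-2) ⇒ q = 1/2
P2 indiff ⇒ p·6+(1-p)·9 = p·8+(1-p)·5 ⇒ p(-2) = (1-p)(-4) ⇒ p = 2/3

p=2/3, q=1/2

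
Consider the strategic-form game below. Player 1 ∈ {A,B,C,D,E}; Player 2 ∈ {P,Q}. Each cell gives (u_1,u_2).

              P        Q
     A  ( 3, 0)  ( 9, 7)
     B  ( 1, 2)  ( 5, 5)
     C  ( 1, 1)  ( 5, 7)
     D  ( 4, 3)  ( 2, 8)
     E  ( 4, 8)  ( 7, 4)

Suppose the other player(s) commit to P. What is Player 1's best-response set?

u_1(A vs P) = 3
u_1(B vs P) = 1
u_1(C vs P) = 1
u_1(D vs P) = 4
u_1(E vs P) = 4
max payoff 4 at {D,E}

argmax u_1 = {D,E}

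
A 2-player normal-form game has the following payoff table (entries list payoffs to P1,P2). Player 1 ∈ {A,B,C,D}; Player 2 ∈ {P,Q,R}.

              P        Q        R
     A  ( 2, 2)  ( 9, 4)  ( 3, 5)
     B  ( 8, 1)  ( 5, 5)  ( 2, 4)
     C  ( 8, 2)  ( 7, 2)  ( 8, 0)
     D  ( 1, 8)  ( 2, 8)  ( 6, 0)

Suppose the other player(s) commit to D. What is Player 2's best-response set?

P2 best: {P,Q}

u_2(P vs D) = 8
u_2(Q vs D) = 8
u_2(R vs D) = 0
max payoff 8 at {P,Q}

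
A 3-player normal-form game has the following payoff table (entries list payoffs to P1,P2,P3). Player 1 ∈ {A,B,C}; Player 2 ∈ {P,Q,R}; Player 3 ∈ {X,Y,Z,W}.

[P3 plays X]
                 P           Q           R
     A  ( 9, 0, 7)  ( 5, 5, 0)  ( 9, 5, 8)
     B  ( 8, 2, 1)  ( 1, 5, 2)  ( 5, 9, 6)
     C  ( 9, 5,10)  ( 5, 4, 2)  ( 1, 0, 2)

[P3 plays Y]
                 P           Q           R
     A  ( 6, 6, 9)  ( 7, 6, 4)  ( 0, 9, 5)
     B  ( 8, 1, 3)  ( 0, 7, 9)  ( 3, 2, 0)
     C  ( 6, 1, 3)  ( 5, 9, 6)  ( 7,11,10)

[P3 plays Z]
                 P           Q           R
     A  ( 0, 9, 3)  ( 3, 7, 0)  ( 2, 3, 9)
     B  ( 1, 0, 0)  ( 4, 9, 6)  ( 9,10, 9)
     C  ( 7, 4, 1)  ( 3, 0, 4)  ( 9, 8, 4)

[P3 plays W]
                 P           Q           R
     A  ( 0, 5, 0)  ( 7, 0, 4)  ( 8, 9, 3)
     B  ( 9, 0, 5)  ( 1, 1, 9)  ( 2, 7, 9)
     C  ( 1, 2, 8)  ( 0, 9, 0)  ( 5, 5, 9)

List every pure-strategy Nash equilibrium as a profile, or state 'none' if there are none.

NE set: (B,R,Z), (C,P,X), (C,R,Y)

(A,P,X): not NE [P2→R gives 5>0; P3→Y gives 9>7]
(A,P,Y): not NE [P1→B gives 8>6; P2→R gives 9>6]
(A,P,Z): not NE [P1→C gives 7>0; P3→Y gives 9>3]
(A,P,W): not NE [P1→B gives 9>0; P2→R gives 9>5; P3→Y gives 9>0]
(A,Q,X): not NE [P3→W gives 4>0]
(A,Q,Y): not NE [P2→R gives 9>6]
(A,Q,Z): not NE [P1→B gives 4>3; P2→P gives 9>7; P3→W gives 4>0]
(A,Q,W): not NE [P2→R gives 9>0]
(A,R,X): not NE [P3→Z gives 9>8]
(A,R,Y): not NE [P1→C gives 7>0; P3→Z gives 9>5]
(A,R,Z): not NE [P1→C gives 9>2; P2→P gives 9>3]
(A,R,W): not NE [P3→Z gives 9>3]
(B,P,X): not NE [P1→C gives 9>8; P2→R gives 9>2; P3→W gives 5>1]
(B,P,Y): not NE [P2→Q gives 7>1; P3→W gives 5>3]
(B,P,Z): not NE [P1→C gives 7>1; P2→R gives 10>0; P3→W gives 5>0]
(B,P,W): not NE [P2→R gives 7>0]
(B,Q,X): not NE [P1→C gives 5>1; P2→R gives 9>5; P3→W gives 9>2]
(B,Q,Y): not NE [P1→A gives 7>0]
(B,Q,Z): not NE [P2→R gives 10>9; P3→W gives 9>6]
(B,Q,W): not NE [P1→A gives 7>1; P2→R gives 7>1]
(B,R,X): not NE [P1→A gives 9>5; P3→W gives 9>6]
(B,R,Y): not NE [P1→C gives 7>3; P2→Q gives 7>2; P3→W gives 9>0]
(B,R,Z): NE
(B,R,W): not NE [P1→A gives 8>2]
(C,P,X): NE
(C,P,Y): not NE [P1→B gives 8>6; P2→R gives 11>1; P3→X gives 10>3]
(C,P,Z): not NE [P2→R gives 8>4; P3→X gives 10>1]
(C,P,W): not NE [P1→B gives 9>1; P2→Q gives 9>2; P3→X gives 10>8]
(C,Q,X): not NE [P2→P gives 5>4; P3→Y gives 6>2]
(C,Q,Y): not NE [P1→A gives 7>5; P2→R gives 11>9]
(C,Q,Z): not NE [P1→B gives 4>3; P2→R gives 8>0; P3→Y gives 6>4]
(C,Q,W): not NE [P1→A gives 7>0; P3→Y gives 6>0]
(C,R,X): not NE [P1→A gives 9>1; P2→P gives 5>0; P3→Y gives 10>2]
(C,R,Y): NE
(C,R,Z): not NE [P3→Y gives 10>4]
(C,R,W): not NE [P1→A gives 8>5; P2→Q gives 9>5; P3→Y gives 10>9]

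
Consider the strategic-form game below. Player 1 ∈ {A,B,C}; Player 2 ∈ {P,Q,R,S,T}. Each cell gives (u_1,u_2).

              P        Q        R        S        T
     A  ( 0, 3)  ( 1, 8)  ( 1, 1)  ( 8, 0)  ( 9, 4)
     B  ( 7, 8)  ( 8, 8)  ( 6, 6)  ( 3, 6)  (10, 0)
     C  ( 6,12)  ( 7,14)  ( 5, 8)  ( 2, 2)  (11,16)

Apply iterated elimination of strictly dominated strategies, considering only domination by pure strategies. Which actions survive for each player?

Remaining: P1:{B,C} P2:{P,Q,T}

P2 drop R (P beats it: A:3>1 B:8>6 C:12>8)
P2 drop S (P beats it: A:3>0 B:8>6 C:12>2)
P1 drop A (B beats it: P:7>0 Q:8>1 T:10>9)
P1→{B,C} P2→{P,Q,T}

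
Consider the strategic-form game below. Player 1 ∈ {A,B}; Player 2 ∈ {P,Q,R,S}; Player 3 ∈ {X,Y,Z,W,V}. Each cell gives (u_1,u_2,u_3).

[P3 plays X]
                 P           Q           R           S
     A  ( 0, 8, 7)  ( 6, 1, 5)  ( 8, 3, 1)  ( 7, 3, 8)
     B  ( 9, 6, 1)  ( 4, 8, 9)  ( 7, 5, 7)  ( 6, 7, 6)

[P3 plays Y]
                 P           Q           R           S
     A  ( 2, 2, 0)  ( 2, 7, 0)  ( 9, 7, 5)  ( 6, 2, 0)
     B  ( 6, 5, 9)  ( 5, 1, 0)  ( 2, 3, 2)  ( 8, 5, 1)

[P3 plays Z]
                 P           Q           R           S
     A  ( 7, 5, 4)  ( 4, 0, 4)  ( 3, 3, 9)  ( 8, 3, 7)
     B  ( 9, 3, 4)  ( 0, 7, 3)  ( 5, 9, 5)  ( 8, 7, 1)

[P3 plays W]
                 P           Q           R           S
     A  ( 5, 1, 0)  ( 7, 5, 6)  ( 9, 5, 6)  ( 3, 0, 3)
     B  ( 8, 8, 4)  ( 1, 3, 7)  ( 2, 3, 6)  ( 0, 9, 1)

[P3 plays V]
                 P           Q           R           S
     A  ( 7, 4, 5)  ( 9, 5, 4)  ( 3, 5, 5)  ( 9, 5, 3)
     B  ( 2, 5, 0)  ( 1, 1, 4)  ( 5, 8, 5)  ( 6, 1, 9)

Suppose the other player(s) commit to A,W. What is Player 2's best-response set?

argmax u_2 = {Q,R}

u_2(P vs A,W) = 1
u_2(Q vs A,W) = 5
u_2(R vs A,W) = 5
u_2(S vs A,W) = 0
max payoff 5 at {Q,R}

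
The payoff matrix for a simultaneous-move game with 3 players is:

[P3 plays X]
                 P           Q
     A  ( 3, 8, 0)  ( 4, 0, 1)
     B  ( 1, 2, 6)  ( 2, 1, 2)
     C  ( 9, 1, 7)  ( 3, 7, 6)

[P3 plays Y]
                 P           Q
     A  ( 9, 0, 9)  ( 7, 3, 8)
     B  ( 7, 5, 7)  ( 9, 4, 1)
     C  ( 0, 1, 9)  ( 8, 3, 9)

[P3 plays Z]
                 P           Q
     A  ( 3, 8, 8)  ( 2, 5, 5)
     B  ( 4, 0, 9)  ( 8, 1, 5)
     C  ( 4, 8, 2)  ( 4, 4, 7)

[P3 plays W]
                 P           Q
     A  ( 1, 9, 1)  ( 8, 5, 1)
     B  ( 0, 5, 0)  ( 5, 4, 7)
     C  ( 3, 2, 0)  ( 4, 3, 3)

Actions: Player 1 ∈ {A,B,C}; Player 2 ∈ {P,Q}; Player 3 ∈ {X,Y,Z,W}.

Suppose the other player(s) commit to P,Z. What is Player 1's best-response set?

BR_1 = {B,C}

u_1(A vs P,Z) = 3
u_1(B vs P,Z) = 4
u_1(C vs P,Z) = 4
max payoff 4 at {B,C}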